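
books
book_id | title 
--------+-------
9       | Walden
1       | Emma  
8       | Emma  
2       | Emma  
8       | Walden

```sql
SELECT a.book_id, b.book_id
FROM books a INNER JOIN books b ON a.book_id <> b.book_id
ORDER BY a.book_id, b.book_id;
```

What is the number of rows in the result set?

INNER JOIN keeps only pairs where the ON condition holds.
Matching on a.book_id <> b.book_id.
- a (book_id=9) pairs with 4 row(s) of b.
- a (book_id=1) pairs with 4 row(s) of b.
- a (book_id=8) pairs with 3 row(s) of b.
- a (book_id=2) pairs with 4 row(s) of b.
- a (book_id=8) pairs with 3 row(s) of b.
Total: 18 rows.

18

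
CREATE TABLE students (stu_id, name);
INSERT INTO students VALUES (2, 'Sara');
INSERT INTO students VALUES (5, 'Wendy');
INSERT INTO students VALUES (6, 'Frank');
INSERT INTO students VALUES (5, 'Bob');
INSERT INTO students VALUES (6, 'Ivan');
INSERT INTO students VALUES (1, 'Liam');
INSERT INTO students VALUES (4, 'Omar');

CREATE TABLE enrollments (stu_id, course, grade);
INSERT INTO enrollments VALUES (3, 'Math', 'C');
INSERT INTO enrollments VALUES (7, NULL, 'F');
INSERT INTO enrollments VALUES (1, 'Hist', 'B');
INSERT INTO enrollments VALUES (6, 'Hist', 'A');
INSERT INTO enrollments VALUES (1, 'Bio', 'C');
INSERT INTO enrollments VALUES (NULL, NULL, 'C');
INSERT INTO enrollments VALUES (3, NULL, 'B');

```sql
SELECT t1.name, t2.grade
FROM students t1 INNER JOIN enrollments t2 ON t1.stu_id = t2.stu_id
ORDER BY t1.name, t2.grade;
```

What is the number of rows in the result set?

4

INNER JOIN keeps only pairs where the ON condition holds.
Matching on t1.stu_id = t2.stu_id. A NULL in a compared column never satisfies the condition.
- t1 row (stu_id=2): no match → dropped.
- t1 row (stu_id=5): no match → dropped.
- t1 row (stu_id=6): matches 1 t2 row(s) → 1 output row(s).
- t1 row (stu_id=5): no match → dropped.
- t1 row (stu_id=6): matches 1 t2 row(s) → 1 output row(s).
- t1 row (stu_id=1): matches 2 t2 row(s) → 2 output row(s).
- t1 row (stu_id=4): no match → dropped.
Total: 4 rows.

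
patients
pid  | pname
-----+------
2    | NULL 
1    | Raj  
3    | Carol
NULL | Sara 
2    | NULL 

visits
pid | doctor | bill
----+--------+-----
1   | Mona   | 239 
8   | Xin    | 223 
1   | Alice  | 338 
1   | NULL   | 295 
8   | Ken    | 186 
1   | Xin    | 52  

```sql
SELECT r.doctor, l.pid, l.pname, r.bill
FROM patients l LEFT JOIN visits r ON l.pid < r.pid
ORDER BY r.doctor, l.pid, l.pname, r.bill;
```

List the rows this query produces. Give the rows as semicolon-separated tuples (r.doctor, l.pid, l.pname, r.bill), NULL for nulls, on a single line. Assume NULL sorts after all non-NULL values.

(Ken, 1, Raj, 186); (Ken, 2, NULL, 186); (Ken, 2, NULL, 186); (Ken, 3, Carol, 186); (Xin, 1, Raj, 223); (Xin, 2, NULL, 223); (Xin, 2, NULL, 223); (Xin, 3, Carol, 223); (NULL, NULL, Sara, NULL)

LEFT JOIN keeps every row from `patients`; unmatched rows get NULL for `visits`'s columns.
Matching on l.pid < r.pid. A NULL in a compared column never satisfies the condition.
Matched pairs: 8; unmatched l rows kept: 1.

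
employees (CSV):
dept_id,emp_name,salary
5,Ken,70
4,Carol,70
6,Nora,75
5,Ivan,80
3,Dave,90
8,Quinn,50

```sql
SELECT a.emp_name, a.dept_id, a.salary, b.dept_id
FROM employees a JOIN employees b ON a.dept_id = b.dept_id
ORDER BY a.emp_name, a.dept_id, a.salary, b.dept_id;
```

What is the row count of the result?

8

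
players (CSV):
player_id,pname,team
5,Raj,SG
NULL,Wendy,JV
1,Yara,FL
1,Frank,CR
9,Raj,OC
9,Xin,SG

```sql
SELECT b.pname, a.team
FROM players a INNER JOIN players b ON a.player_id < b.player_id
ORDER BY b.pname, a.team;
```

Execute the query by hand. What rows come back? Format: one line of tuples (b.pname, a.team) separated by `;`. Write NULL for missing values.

INNER JOIN keeps only pairs where the ON condition holds.
Matching on a.player_id < b.player_id. A NULL in a compared column never satisfies the condition.
Matched pairs: 8.

(Raj, CR); (Raj, CR); (Raj, FL); (Raj, FL); (Raj, SG); (Xin, CR); (Xin, FL); (Xin, SG)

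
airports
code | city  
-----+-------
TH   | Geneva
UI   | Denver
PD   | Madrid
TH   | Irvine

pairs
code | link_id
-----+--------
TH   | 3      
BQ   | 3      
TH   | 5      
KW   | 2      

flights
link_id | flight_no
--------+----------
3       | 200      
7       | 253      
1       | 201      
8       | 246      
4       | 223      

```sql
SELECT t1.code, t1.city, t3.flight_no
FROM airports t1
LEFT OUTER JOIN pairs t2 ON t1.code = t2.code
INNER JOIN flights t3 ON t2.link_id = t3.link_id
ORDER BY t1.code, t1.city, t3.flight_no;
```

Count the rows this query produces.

2

Evaluate left to right. First `airports t1 LEFT JOIN pairs t2` on code: 6 row(s).
Then INNER JOIN `flights t3` on link_id: keep only rows whose t2.link_id appears in t3.
Result: 2 row(s).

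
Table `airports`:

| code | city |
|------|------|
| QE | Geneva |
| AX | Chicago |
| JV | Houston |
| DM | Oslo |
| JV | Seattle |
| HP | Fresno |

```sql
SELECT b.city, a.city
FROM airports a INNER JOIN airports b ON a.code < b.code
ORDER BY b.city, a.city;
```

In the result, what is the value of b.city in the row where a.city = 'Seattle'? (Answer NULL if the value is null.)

INNER JOIN keeps only pairs where the ON condition holds.
Matching on a.code < b.code.
- code=QE: no matching b row, dropped.
- code=AX: 5 matching b row(s), so 5 row(s) emitted.
- code=JV: 1 matching b row(s), so 1 row(s) emitted.
- code=DM: 4 matching b row(s), so 4 row(s) emitted.
- code=JV: 1 matching b row(s), so 1 row(s) emitted.
- code=HP: 3 matching b row(s), so 3 row(s) emitted.

Geneva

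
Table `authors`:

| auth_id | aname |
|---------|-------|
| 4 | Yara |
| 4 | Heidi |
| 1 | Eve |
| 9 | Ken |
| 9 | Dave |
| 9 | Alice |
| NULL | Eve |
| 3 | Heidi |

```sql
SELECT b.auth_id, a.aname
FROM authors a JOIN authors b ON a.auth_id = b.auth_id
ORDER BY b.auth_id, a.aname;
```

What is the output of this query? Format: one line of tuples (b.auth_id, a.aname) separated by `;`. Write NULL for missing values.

(1, Eve); (3, Heidi); (4, Heidi); (4, Heidi); (4, Yara); (4, Yara); (9, Alice); (9, Alice); (9, Alice); (9, Dave); (9, Dave); (9, Dave); (9, Ken); (9, Ken); (9, Ken)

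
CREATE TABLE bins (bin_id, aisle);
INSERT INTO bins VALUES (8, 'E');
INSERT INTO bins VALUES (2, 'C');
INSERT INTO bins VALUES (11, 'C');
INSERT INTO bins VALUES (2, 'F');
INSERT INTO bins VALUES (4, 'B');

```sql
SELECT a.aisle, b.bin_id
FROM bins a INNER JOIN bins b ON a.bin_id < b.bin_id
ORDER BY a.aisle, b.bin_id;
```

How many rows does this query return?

INNER JOIN keeps only pairs where the ON condition holds.
Matching on a.bin_id < b.bin_id.
Matched pairs: 9.
Total: 9 rows.

9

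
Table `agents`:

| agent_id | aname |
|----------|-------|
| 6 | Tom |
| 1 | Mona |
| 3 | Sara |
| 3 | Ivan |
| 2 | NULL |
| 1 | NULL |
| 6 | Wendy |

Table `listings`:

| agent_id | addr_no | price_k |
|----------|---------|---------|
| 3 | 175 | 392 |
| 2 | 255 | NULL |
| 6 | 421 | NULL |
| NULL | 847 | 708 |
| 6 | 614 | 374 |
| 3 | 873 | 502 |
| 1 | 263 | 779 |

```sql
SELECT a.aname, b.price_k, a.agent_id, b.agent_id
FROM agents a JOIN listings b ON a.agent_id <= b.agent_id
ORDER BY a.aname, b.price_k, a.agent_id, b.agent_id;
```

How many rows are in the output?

29

INNER JOIN keeps only pairs where the ON condition holds.
Matching on a.agent_id <= b.agent_id. A NULL in a compared column never satisfies the condition.
- a row (agent_id=6): matches 2 b row(s) → 2 output row(s).
- a row (agent_id=1): matches 6 b row(s) → 6 output row(s).
- a row (agent_id=3): matches 4 b row(s) → 4 output row(s).
- a row (agent_id=3): matches 4 b row(s) → 4 output row(s).
- a row (agent_id=2): matches 5 b row(s) → 5 output row(s).
- a row (agent_id=1): matches 6 b row(s) → 6 output row(s).
- a row (agent_id=6): matches 2 b row(s) → 2 output row(s).
Total: 29 rows.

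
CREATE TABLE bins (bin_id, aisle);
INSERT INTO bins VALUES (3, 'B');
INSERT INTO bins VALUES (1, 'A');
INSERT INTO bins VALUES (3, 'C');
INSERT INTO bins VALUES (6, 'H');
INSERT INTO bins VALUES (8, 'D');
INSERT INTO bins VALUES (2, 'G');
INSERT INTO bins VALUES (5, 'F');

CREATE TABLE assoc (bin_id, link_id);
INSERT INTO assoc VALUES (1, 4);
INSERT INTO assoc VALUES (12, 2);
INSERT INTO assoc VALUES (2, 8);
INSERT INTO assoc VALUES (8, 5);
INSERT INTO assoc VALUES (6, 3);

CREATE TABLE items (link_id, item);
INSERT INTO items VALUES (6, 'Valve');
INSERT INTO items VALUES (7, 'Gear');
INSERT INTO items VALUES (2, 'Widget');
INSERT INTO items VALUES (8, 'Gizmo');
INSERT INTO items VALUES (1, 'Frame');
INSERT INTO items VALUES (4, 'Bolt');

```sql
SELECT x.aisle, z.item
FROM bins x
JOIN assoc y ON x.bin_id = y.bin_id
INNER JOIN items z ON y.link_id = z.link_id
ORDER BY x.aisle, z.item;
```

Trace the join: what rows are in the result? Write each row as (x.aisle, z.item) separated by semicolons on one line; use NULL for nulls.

Step 1 — x INNER JOIN y on bin_id → 4 row(s).
Then INNER JOIN `items z` on link_id: keep only rows whose y.link_id appears in z.

(A, Bolt); (G, Gizmo)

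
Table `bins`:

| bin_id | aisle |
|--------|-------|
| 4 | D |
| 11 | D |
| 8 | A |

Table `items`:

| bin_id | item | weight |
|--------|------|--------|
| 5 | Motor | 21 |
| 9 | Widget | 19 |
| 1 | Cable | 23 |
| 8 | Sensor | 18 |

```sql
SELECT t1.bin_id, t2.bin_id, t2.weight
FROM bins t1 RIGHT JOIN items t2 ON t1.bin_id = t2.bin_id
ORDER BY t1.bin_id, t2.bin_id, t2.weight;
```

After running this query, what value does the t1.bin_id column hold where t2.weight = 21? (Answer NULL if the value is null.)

RIGHT JOIN keeps every row from `items`; unmatched rows get NULL for `bins`'s columns.
Matching on t1.bin_id = t2.bin_id.
- bin_id=4: no matching t2 row.
- bin_id=11: no matching t2 row.
- bin_id=8: 1 matching t2 row(s), so 1 row(s) emitted.
- 3 row(s) from t2 found no t1 partner → padded with NULL.

NULL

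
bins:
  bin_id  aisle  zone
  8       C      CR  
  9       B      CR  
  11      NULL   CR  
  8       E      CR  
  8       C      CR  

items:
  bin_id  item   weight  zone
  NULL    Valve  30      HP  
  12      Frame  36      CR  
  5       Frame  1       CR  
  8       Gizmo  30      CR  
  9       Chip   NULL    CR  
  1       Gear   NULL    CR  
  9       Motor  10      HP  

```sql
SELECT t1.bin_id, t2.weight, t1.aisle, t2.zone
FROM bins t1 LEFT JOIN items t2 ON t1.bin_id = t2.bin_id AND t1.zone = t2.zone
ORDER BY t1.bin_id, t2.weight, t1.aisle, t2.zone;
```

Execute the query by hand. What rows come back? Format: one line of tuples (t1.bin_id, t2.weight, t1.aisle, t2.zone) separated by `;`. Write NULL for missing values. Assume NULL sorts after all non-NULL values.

(8, 30, C, CR); (8, 30, C, CR); (8, 30, E, CR); (9, NULL, B, CR); (11, NULL, NULL, NULL)

LEFT JOIN keeps every row from `bins`; unmatched rows get NULL for `items`'s columns.
Matching on t1.bin_id = t2.bin_id AND t1.zone = t2.zone. A NULL in a compared column never satisfies the condition.
- t1 (bin_id=8, zone=CR) pairs with 1 row(s) of t2.
- t1 (bin_id=9, zone=CR) pairs with 1 row(s) of t2.
- t1 (bin_id=11, zone=CR) has no partner → padded with NULL.
- t1 (bin_id=8, zone=CR) pairs with 1 row(s) of t2.
- t1 (bin_id=8, zone=CR) pairs with 1 row(s) of t2.
After projecting and ordering:
t1.bin_id | t2.weight | t1.aisle | t2.zone
8 | 30 | C | CR
8 | 30 | C | CR
8 | 30 | E | CR
9 | NULL | B | CR
11 | NULL | NULL | NULL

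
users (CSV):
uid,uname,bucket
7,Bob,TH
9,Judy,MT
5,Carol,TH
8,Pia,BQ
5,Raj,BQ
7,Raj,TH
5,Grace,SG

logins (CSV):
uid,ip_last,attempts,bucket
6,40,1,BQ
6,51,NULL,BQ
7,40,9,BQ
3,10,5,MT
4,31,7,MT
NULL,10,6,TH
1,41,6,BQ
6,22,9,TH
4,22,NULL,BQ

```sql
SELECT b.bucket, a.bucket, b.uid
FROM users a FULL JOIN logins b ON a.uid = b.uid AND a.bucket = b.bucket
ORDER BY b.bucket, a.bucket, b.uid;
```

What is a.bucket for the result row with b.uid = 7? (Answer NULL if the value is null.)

NULL

FULL OUTER JOIN keeps every row from both sides; unmatched rows get NULL for the other side's columns.
Matching on a.uid = b.uid AND a.bucket = b.bucket. A NULL in a compared column never satisfies the condition.
Matched pairs: 0; unmatched a rows kept: 7; unmatched b rows kept: 9.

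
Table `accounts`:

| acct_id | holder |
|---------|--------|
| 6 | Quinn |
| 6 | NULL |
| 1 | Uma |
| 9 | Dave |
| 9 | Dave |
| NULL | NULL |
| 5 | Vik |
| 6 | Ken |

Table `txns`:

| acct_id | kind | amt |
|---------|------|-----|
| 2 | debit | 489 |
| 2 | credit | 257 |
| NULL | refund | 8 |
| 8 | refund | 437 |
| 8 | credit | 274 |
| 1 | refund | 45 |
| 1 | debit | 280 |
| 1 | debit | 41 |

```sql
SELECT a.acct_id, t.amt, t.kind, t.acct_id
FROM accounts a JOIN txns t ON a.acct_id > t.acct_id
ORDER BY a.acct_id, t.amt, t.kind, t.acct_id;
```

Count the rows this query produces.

34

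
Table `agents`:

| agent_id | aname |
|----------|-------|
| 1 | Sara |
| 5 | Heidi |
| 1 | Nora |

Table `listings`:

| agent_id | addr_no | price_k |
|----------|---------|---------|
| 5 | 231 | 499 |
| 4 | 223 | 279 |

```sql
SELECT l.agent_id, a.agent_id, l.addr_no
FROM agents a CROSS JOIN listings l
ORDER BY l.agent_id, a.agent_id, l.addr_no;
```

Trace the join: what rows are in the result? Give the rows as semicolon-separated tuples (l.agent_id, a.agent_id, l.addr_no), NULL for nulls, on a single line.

(4, 1, 223); (4, 1, 223); (4, 5, 223); (5, 1, 231); (5, 1, 231); (5, 5, 231)

CROSS JOIN pairs every row of `agents` with every row of `listings`: 3 × 2 = 6 rows.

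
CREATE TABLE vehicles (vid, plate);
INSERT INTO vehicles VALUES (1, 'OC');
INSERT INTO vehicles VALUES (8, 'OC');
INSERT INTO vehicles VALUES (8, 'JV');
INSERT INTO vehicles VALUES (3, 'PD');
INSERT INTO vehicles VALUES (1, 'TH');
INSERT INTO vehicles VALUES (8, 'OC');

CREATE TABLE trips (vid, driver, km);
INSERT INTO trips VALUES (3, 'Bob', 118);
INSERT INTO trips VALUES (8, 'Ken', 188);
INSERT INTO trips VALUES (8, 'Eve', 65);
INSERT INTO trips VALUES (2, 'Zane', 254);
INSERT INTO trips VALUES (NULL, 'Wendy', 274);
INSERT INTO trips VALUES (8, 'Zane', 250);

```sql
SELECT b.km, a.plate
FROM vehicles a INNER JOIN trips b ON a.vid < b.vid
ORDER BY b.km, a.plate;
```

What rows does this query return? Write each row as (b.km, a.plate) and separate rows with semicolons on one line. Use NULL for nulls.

(65, OC); (65, PD); (65, TH); (118, OC); (118, TH); (188, OC); (188, PD); (188, TH); (250, OC); (250, PD); (250, TH); (254, OC); (254, TH)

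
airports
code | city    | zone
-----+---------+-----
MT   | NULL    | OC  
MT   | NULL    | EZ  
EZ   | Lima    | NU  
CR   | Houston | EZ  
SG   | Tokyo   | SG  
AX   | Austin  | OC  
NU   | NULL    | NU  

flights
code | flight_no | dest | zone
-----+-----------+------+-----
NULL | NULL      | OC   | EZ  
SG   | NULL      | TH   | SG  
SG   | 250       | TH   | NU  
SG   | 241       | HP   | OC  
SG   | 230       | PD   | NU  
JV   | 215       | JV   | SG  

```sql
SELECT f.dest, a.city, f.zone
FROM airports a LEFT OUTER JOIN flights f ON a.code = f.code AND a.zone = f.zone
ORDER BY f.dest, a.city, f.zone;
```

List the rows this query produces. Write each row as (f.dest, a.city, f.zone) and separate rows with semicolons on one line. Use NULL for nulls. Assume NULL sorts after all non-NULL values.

(TH, Tokyo, SG); (NULL, Austin, NULL); (NULL, Houston, NULL); (NULL, Lima, NULL); (NULL, NULL, NULL); (NULL, NULL, NULL); (NULL, NULL, NULL)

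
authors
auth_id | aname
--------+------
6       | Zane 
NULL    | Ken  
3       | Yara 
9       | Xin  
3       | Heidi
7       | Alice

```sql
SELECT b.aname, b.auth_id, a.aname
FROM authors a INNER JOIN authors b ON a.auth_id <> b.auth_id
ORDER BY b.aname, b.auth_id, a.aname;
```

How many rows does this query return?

18

INNER JOIN keeps only pairs where the ON condition holds.
Matching on a.auth_id <> b.auth_id. A NULL in a compared column never satisfies the condition.
- a row (auth_id=6): matches 4 b row(s) → 4 output row(s).
- a row (auth_id=NULL): no match → dropped.
- a row (auth_id=3): matches 3 b row(s) → 3 output row(s).
- a row (auth_id=9): matches 4 b row(s) → 4 output row(s).
- a row (auth_id=3): matches 3 b row(s) → 3 output row(s).
- a row (auth_id=7): matches 4 b row(s) → 4 output row(s).
Total: 18 rows.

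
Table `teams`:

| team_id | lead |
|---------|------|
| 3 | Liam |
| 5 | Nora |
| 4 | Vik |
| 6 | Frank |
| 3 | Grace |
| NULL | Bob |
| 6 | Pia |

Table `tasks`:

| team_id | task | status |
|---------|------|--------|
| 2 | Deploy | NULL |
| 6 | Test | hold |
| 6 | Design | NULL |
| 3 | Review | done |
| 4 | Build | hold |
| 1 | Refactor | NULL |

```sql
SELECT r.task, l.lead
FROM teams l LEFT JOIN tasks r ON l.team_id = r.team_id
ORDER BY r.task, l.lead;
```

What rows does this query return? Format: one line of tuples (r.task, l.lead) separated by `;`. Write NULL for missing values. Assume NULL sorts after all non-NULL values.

(Build, Vik); (Design, Frank); (Design, Pia); (Review, Grace); (Review, Liam); (Test, Frank); (Test, Pia); (NULL, Bob); (NULL, Nora)

LEFT JOIN keeps every row from `teams`; unmatched rows get NULL for `tasks`'s columns.
Matching on l.team_id = r.team_id. A NULL in a compared column never satisfies the condition.
- l row (team_id=3): matches 1 r row(s) → 1 output row(s).
- l row (team_id=5): no match → kept, r columns NULL.
- l row (team_id=4): matches 1 r row(s) → 1 output row(s).
- l row (team_id=6): matches 2 r row(s) → 2 output row(s).
- l row (team_id=3): matches 1 r row(s) → 1 output row(s).
- l row (team_id=NULL): no match → kept, r columns NULL.
- l row (team_id=6): matches 2 r row(s) → 2 output row(s).
After projecting and ordering:
r.task | l.lead
Build | Vik
Design | Frank
Design | Pia
Review | Grace
Review | Liam
Test | Frank
Test | Pia
NULL | Bob
NULL | Nora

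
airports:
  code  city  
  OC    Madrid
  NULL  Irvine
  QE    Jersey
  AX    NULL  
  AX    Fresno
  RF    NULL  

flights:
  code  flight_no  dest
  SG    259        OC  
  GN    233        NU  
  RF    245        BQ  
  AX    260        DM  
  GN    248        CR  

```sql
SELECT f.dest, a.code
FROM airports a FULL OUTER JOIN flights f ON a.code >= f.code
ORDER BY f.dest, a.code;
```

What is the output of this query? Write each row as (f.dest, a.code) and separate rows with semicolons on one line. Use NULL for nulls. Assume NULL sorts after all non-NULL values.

FULL OUTER JOIN keeps every row from both sides; unmatched rows get NULL for the other side's columns.
Matching on a.code >= f.code. A NULL in a compared column never satisfies the condition.
- code=OC: 3 matching f row(s), so 3 row(s) emitted.
- code=NULL: no f row matches, row kept with f columns NULL.
- code=QE: 3 matching f row(s), so 3 row(s) emitted.
- code=AX: 1 matching f row(s), so 1 row(s) emitted.
- code=AX: 1 matching f row(s), so 1 row(s) emitted.
- code=RF: 4 matching f row(s), so 4 row(s) emitted.
- plus 1 unmatched f row(s), each kept with NULL a columns.

(BQ, RF); (CR, OC); (CR, QE); (CR, RF); (DM, AX); (DM, AX); (DM, OC); (DM, QE); (DM, RF); (NU, OC); (NU, QE); (NU, RF); (OC, NULL); (NULL, NULL)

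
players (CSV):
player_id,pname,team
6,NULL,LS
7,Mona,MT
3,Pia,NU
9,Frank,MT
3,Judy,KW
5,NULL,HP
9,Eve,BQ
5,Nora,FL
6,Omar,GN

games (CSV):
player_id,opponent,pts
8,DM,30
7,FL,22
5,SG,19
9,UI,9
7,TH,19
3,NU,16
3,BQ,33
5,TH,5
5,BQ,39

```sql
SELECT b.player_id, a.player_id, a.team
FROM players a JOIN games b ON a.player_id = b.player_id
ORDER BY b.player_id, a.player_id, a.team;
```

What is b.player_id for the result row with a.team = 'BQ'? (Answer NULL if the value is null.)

9

INNER JOIN keeps only pairs where the ON condition holds.
Matching on a.player_id = b.player_id.
Matched pairs: 14.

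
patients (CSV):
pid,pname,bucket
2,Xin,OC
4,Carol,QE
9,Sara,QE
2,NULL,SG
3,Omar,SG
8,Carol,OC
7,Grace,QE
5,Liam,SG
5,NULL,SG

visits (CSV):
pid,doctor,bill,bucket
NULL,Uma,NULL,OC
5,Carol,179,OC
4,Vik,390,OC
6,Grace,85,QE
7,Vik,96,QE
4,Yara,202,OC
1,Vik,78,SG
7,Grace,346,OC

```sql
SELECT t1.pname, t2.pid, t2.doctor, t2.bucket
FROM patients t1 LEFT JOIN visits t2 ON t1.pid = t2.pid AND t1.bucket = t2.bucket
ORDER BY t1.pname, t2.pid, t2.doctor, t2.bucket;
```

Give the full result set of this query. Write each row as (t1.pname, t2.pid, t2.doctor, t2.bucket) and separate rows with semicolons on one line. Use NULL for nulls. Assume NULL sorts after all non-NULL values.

(Carol, NULL, NULL, NULL); (Carol, NULL, NULL, NULL); (Grace, 7, Vik, QE); (Liam, NULL, NULL, NULL); (Omar, NULL, NULL, NULL); (Sara, NULL, NULL, NULL); (Xin, NULL, NULL, NULL); (NULL, NULL, NULL, NULL); (NULL, NULL, NULL, NULL)

LEFT JOIN keeps every row from `patients`; unmatched rows get NULL for `visits`'s columns.
Matching on t1.pid = t2.pid AND t1.bucket = t2.bucket. A NULL in a compared column never satisfies the condition.
- t1 (pid=2, bucket=OC) has no partner → padded with NULL.
- t1 (pid=4, bucket=QE) has no partner → padded with NULL.
- t1 (pid=9, bucket=QE) has no partner → padded with NULL.
- t1 (pid=2, bucket=SG) has no partner → padded with NULL.
- t1 (pid=3, bucket=SG) has no partner → padded with NULL.
- t1 (pid=8, bucket=OC) has no partner → padded with NULL.
- t1 (pid=7, bucket=QE) pairs with 1 row(s) of t2.
- t1 (pid=5, bucket=SG) has no partner → padded with NULL.
- t1 (pid=5, bucket=SG) has no partner → padded with NULL.
After projecting and ordering:
t1.pname | t2.pid | t2.doctor | t2.bucket
Carol | NULL | NULL | NULL
Carol | NULL | NULL | NULL
Grace | 7 | Vik | QE
Liam | NULL | NULL | NULL
Omar | NULL | NULL | NULL
Sara | NULL | NULL | NULL
Xin | NULL | NULL | NULL
NULL | NULL | NULL | NULL
NULL | NULL | NULL | NULL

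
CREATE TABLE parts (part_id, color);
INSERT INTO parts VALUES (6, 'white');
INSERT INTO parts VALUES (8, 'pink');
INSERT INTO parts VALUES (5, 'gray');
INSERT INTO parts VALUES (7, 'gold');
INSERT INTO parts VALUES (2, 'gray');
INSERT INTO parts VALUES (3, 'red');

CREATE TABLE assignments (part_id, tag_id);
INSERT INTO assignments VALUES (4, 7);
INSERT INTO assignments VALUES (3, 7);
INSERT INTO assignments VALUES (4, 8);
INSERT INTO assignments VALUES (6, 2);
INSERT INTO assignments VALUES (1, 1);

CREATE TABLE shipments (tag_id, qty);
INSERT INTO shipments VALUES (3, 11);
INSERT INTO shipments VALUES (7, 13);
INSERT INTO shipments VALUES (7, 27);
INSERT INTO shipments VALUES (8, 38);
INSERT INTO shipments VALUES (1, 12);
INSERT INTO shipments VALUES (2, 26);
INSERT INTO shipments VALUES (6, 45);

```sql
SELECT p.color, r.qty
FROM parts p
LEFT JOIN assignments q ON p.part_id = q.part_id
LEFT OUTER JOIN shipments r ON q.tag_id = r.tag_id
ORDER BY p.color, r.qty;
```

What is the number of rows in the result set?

7

Evaluate left to right. First `parts p LEFT JOIN assignments q` on part_id: 6 row(s).
Then LEFT JOIN `shipments r` on tag_id: each of those 6 rows is kept; rows whose q.tag_id has no match in r get NULL for r's columns.
Result: 7 row(s).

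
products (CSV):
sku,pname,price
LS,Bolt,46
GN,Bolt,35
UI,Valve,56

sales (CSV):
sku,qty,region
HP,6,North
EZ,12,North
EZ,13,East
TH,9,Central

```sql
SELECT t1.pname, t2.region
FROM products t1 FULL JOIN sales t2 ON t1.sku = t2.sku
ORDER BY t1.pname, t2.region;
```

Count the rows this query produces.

FULL OUTER JOIN keeps every row from both sides; unmatched rows get NULL for the other side's columns.
Matching on t1.sku = t2.sku.
- t1 row (sku=LS): no match → kept, t2 columns NULL.
- t1 row (sku=GN): no match → kept, t2 columns NULL.
- t1 row (sku=UI): no match → kept, t2 columns NULL.
- 4 row(s) from t2 found no t1 partner → padded with NULL.
Total: 0 matched + 7 padded = 7 rows.

7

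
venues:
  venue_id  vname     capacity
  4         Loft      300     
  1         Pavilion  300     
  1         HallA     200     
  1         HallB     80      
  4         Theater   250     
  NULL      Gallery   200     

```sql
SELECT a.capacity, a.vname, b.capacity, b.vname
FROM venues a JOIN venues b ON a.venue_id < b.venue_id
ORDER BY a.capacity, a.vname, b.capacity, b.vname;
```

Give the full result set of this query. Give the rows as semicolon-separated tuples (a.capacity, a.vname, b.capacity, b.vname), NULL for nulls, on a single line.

(80, HallB, 250, Theater); (80, HallB, 300, Loft); (200, HallA, 250, Theater); (200, HallA, 300, Loft); (300, Pavilion, 250, Theater); (300, Pavilion, 300, Loft)

INNER JOIN keeps only pairs where the ON condition holds.
Matching on a.venue_id < b.venue_id. A NULL in a compared column never satisfies the condition.
- venue_id=4: no matching b row, dropped.
- venue_id=1: 2 matching b row(s), so 2 row(s) emitted.
- venue_id=1: 2 matching b row(s), so 2 row(s) emitted.
- venue_id=1: 2 matching b row(s), so 2 row(s) emitted.
- venue_id=4: no matching b row, dropped.
- venue_id=NULL: no matching b row, dropped.
After projecting and ordering:
a.capacity | a.vname | b.capacity | b.vname
80 | HallB | 250 | Theater
80 | HallB | 300 | Loft
200 | HallA | 250 | Theater
200 | HallA | 300 | Loft
300 | Pavilion | 250 | Theater
300 | Pavilion | 300 | Loft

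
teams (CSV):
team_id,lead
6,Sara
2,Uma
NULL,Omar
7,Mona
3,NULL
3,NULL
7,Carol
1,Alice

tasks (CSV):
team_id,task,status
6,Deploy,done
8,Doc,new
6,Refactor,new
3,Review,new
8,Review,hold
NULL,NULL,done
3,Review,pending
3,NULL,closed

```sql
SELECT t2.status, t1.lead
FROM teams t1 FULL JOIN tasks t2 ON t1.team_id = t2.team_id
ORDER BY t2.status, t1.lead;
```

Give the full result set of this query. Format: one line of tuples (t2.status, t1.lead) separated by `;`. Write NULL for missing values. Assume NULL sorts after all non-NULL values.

(closed, NULL); (closed, NULL); (done, Sara); (done, NULL); (hold, NULL); (new, Sara); (new, NULL); (new, NULL); (new, NULL); (pending, NULL); (pending, NULL); (NULL, Alice); (NULL, Carol); (NULL, Mona); (NULL, Omar); (NULL, Uma)

FULL OUTER JOIN keeps every row from both sides; unmatched rows get NULL for the other side's columns.
Matching on t1.team_id = t2.team_id. A NULL in a compared column never satisfies the condition.
- t1 row (team_id=6): matches 2 t2 row(s) → 2 output row(s).
- t1 row (team_id=2): no match → kept, t2 columns NULL.
- t1 row (team_id=NULL): no match → kept, t2 columns NULL.
- t1 row (team_id=7): no match → kept, t2 columns NULL.
- t1 row (team_id=3): matches 3 t2 row(s) → 3 output row(s).
- t1 row (team_id=3): matches 3 t2 row(s) → 3 output row(s).
- t1 row (team_id=7): no match → kept, t2 columns NULL.
- t1 row (team_id=1): no match → kept, t2 columns NULL.
- 3 row(s) from t2 found no t1 partner → padded with NULL.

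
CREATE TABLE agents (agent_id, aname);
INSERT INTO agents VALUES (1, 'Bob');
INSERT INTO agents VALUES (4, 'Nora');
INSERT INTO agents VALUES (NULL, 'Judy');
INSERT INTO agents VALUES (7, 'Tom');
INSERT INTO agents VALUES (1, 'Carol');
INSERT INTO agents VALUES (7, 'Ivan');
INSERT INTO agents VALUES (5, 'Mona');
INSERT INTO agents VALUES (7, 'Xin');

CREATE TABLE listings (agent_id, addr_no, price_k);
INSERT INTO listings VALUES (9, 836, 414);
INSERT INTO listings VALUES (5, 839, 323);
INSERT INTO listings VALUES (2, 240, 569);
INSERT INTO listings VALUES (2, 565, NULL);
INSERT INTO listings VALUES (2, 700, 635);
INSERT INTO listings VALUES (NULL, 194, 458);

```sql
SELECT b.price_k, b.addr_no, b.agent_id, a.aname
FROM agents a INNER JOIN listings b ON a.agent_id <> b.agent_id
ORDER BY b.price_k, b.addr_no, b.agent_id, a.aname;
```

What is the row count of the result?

INNER JOIN keeps only pairs where the ON condition holds.
Matching on a.agent_id <> b.agent_id. A NULL in a compared column never satisfies the condition.
- a row (agent_id=1): matches 5 b row(s) → 5 output row(s).
- a row (agent_id=4): matches 5 b row(s) → 5 output row(s).
- a row (agent_id=NULL): no match → dropped.
- a row (agent_id=7): matches 5 b row(s) → 5 output row(s).
- a row (agent_id=1): matches 5 b row(s) → 5 output row(s).
- a row (agent_id=7): matches 5 b row(s) → 5 output row(s).
- a row (agent_id=5): matches 4 b row(s) → 4 output row(s).
- a row (agent_id=7): matches 5 b row(s) → 5 output row(s).
Total: 34 rows.

34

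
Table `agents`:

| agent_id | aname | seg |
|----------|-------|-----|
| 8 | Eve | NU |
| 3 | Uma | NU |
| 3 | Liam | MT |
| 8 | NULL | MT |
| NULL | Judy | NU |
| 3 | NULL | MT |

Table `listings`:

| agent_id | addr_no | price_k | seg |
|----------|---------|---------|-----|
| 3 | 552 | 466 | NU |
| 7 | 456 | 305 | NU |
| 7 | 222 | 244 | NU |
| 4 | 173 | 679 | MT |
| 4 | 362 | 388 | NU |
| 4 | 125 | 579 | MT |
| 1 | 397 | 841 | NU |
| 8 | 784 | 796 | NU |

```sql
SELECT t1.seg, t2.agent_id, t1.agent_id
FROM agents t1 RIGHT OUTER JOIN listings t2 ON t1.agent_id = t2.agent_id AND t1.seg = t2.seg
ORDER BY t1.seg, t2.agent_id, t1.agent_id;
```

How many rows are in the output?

8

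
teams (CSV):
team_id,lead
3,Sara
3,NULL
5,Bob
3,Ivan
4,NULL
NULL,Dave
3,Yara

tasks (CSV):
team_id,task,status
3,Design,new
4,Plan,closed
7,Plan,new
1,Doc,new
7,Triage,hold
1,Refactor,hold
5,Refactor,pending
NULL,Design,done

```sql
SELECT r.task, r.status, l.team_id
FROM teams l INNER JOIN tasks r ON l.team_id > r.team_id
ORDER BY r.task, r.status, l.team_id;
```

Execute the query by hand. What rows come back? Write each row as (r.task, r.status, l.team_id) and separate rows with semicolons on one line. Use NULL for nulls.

INNER JOIN keeps only pairs where the ON condition holds.
Matching on l.team_id > r.team_id. A NULL in a compared column never satisfies the condition.
- l (team_id=3) pairs with 2 row(s) of r.
- l (team_id=3) pairs with 2 row(s) of r.
- l (team_id=5) pairs with 4 row(s) of r.
- l (team_id=3) pairs with 2 row(s) of r.
- l (team_id=4) pairs with 3 row(s) of r.
- l (team_id=NULL) has no partner → excluded.
- l (team_id=3) pairs with 2 row(s) of r.

(Design, new, 4); (Design, new, 5); (Doc, new, 3); (Doc, new, 3); (Doc, new, 3); (Doc, new, 3); (Doc, new, 4); (Doc, new, 5); (Plan, closed, 5); (Refactor, hold, 3); (Refactor, hold, 3); (Refactor, hold, 3); (Refactor, hold, 3); (Refactor, hold, 4); (Refactor, hold, 5)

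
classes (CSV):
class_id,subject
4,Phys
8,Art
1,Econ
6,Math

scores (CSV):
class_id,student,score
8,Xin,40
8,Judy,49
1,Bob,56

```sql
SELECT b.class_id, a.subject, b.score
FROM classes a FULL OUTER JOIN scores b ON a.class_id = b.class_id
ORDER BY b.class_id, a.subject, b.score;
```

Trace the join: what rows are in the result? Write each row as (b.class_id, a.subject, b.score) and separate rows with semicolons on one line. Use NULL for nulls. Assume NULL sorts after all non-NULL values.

FULL OUTER JOIN keeps every row from both sides; unmatched rows get NULL for the other side's columns.
Matching on a.class_id = b.class_id.
- a (class_id=4) has no partner → padded with NULL.
- a (class_id=8) pairs with 2 row(s) of b.
- a (class_id=1) pairs with 1 row(s) of b.
- a (class_id=6) has no partner → padded with NULL.
After projecting and ordering:
b.class_id | a.subject | b.score
1 | Econ | 56
8 | Art | 40
8 | Art | 49
NULL | Math | NULL
NULL | Phys | NULL

(1, Econ, 56); (8, Art, 40); (8, Art, 49); (NULL, Math, NULL); (NULL, Phys, NULL)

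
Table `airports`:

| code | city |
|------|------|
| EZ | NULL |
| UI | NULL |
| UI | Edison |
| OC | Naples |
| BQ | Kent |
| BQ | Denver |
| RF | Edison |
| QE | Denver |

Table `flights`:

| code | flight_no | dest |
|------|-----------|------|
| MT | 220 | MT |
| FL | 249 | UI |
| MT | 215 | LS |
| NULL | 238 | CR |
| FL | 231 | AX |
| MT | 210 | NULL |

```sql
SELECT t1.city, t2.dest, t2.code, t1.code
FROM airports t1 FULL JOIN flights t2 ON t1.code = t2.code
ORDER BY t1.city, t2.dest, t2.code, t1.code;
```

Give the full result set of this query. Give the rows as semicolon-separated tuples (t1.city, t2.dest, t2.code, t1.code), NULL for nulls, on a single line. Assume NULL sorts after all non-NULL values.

(Denver, NULL, NULL, BQ); (Denver, NULL, NULL, QE); (Edison, NULL, NULL, RF); (Edison, NULL, NULL, UI); (Kent, NULL, NULL, BQ); (Naples, NULL, NULL, OC); (NULL, AX, FL, NULL); (NULL, CR, NULL, NULL); (NULL, LS, MT, NULL); (NULL, MT, MT, NULL); (NULL, UI, FL, NULL); (NULL, NULL, MT, NULL); (NULL, NULL, NULL, EZ); (NULL, NULL, NULL, UI)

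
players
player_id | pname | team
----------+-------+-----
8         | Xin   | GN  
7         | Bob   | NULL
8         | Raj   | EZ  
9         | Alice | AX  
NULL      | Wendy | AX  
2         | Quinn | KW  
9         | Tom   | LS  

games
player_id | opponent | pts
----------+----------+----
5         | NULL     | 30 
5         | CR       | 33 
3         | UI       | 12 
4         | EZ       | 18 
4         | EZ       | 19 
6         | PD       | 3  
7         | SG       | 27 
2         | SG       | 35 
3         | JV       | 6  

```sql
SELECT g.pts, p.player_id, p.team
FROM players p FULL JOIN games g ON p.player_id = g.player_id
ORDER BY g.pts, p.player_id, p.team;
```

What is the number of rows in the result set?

FULL OUTER JOIN keeps every row from both sides; unmatched rows get NULL for the other side's columns.
Matching on p.player_id = g.player_id. A NULL in a compared column never satisfies the condition.
- p (player_id=8) has no partner → padded with NULL.
- p (player_id=7) pairs with 1 row(s) of g.
- p (player_id=8) has no partner → padded with NULL.
- p (player_id=9) has no partner → padded with NULL.
- p (player_id=NULL) has no partner → padded with NULL.
- p (player_id=2) pairs with 1 row(s) of g.
- p (player_id=9) has no partner → padded with NULL.
- plus 7 unmatched g row(s), each kept with NULL p columns.
Total: 2 matched + 12 padded = 14 rows.

14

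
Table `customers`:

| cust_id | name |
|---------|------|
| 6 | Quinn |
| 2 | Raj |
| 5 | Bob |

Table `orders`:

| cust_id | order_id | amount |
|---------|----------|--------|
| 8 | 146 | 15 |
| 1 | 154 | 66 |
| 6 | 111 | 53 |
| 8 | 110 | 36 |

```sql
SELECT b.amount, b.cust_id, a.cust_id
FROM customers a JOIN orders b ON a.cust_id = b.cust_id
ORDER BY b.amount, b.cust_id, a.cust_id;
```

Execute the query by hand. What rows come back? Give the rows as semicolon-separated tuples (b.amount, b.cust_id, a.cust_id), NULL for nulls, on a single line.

INNER JOIN keeps only pairs where the ON condition holds.
Matching on a.cust_id = b.cust_id.
Matched pairs: 1.

(53, 6, 6)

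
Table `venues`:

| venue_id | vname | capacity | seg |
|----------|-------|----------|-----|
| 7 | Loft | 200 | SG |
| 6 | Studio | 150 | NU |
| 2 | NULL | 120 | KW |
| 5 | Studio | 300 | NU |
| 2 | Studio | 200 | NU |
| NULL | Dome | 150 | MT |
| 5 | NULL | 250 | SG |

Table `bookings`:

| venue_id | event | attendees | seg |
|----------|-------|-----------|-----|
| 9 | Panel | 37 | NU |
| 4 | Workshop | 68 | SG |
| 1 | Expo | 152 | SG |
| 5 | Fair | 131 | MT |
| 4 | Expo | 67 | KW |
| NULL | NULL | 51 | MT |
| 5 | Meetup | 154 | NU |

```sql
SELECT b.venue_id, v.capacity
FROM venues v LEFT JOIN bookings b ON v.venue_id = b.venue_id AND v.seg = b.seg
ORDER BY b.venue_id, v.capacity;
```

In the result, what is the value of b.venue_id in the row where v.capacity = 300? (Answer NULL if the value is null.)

5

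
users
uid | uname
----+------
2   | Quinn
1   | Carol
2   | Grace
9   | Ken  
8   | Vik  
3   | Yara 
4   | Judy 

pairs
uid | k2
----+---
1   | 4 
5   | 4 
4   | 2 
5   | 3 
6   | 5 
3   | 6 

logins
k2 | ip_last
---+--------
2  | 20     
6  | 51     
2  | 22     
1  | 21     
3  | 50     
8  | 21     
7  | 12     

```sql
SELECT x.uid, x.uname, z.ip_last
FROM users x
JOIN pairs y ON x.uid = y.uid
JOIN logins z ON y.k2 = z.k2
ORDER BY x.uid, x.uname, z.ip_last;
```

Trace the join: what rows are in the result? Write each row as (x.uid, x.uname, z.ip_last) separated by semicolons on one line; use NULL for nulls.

(3, Yara, 51); (4, Judy, 20); (4, Judy, 22)

Step 1 — x INNER JOIN y on uid → 3 row(s).
Then INNER JOIN `logins z` on k2: keep only rows whose y.k2 appears in z.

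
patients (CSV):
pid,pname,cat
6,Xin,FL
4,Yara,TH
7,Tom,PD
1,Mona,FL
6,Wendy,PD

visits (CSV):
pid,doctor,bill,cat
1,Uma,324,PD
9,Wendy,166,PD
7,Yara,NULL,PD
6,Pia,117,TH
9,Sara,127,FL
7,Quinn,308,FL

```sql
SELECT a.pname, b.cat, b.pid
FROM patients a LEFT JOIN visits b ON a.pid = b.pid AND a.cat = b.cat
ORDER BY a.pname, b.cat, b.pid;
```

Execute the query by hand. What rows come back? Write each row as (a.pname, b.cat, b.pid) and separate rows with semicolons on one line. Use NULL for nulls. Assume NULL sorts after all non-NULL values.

LEFT JOIN keeps every row from `patients`; unmatched rows get NULL for `visits`'s columns.
Matching on a.pid = b.pid AND a.cat = b.cat.
Matched pairs: 1; unmatched a rows kept: 4.

(Mona, NULL, NULL); (Tom, PD, 7); (Wendy, NULL, NULL); (Xin, NULL, NULL); (Yara, NULL, NULL)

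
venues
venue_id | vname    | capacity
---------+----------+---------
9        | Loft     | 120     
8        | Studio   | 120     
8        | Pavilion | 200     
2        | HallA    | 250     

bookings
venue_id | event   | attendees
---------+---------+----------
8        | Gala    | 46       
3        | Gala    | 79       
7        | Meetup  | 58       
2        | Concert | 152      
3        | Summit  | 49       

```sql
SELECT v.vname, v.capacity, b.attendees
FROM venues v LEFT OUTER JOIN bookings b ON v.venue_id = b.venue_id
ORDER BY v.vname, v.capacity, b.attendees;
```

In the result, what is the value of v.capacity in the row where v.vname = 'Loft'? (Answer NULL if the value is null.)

120

LEFT JOIN keeps every row from `venues`; unmatched rows get NULL for `bookings`'s columns.
Matching on v.venue_id = b.venue_id.
- venue_id=9: no b row matches, row kept with b columns NULL.
- venue_id=8: 1 matching b row(s), so 1 row(s) emitted.
- venue_id=8: 1 matching b row(s), so 1 row(s) emitted.
- venue_id=2: 1 matching b row(s), so 1 row(s) emitted.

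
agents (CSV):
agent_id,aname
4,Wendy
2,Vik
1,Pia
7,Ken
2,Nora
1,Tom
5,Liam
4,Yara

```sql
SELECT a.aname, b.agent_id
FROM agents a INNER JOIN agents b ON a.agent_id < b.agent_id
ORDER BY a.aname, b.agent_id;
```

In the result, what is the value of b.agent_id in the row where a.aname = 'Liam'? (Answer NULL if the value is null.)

INNER JOIN keeps only pairs where the ON condition holds.
Matching on a.agent_id < b.agent_id.
- a (agent_id=4) pairs with 2 row(s) of b.
- a (agent_id=2) pairs with 4 row(s) of b.
- a (agent_id=1) pairs with 6 row(s) of b.
- a (agent_id=7) has no partner → excluded.
- a (agent_id=2) pairs with 4 row(s) of b.
- a (agent_id=1) pairs with 6 row(s) of b.
- a (agent_id=5) pairs with 1 row(s) of b.
- a (agent_id=4) pairs with 2 row(s) of b.

7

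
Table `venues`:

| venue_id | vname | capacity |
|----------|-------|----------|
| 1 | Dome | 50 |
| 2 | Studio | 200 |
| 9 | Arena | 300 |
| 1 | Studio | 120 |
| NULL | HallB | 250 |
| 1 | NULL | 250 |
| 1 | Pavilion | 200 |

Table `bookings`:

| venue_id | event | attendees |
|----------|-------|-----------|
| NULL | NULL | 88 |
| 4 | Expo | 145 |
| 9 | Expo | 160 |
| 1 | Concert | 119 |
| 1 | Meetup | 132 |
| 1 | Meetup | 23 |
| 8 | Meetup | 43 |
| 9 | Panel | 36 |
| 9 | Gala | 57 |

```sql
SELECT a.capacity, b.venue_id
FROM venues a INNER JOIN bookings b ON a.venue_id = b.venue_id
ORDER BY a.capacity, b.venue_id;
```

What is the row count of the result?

15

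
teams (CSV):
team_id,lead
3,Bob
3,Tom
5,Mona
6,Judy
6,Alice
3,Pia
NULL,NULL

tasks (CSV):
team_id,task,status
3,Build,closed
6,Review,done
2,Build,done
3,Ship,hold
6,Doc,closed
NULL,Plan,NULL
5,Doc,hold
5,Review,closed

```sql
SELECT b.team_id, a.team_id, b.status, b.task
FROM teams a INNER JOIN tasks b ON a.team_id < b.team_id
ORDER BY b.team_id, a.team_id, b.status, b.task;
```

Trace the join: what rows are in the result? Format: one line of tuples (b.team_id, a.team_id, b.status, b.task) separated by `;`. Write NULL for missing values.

(5, 3, closed, Review); (5, 3, closed, Review); (5, 3, closed, Review); (5, 3, hold, Doc); (5, 3, hold, Doc); (5, 3, hold, Doc); (6, 3, closed, Doc); (6, 3, closed, Doc); (6, 3, closed, Doc); (6, 3, done, Review); (6, 3, done, Review); (6, 3, done, Review); (6, 5, closed, Doc); (6, 5, done, Review)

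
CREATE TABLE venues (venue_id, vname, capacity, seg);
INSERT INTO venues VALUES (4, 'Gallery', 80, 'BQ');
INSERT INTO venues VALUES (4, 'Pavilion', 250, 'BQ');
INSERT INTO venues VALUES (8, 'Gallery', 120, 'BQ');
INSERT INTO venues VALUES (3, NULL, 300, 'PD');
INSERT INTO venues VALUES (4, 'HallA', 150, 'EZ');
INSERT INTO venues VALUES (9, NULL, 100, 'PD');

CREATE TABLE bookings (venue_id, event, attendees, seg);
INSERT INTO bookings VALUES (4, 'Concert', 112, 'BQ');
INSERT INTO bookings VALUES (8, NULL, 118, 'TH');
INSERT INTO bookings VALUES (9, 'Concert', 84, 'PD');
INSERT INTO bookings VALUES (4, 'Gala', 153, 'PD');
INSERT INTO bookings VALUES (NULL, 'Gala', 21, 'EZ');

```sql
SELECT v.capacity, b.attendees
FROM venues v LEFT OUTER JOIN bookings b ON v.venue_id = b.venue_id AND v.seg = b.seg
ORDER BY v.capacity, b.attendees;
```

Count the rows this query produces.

LEFT JOIN keeps every row from `venues`; unmatched rows get NULL for `bookings`'s columns.
Matching on v.venue_id = b.venue_id AND v.seg = b.seg. A NULL in a compared column never satisfies the condition.
Matched pairs: 3; unmatched v rows kept: 3.
Total: 3 matched + 3 padded = 6 rows.

6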